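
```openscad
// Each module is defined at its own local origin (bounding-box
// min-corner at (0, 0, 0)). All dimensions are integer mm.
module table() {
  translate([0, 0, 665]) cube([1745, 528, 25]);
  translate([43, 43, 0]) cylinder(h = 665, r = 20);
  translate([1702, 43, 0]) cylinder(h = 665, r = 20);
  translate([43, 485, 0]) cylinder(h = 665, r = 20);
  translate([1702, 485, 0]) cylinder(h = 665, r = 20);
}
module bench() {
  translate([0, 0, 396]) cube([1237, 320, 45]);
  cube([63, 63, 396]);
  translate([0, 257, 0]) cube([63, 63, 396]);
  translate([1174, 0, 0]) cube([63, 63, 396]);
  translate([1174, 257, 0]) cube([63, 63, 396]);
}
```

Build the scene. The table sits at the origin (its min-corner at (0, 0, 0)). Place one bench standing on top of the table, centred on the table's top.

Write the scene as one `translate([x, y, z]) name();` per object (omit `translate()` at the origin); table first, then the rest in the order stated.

table();
translate([254, 104, 690]) bench();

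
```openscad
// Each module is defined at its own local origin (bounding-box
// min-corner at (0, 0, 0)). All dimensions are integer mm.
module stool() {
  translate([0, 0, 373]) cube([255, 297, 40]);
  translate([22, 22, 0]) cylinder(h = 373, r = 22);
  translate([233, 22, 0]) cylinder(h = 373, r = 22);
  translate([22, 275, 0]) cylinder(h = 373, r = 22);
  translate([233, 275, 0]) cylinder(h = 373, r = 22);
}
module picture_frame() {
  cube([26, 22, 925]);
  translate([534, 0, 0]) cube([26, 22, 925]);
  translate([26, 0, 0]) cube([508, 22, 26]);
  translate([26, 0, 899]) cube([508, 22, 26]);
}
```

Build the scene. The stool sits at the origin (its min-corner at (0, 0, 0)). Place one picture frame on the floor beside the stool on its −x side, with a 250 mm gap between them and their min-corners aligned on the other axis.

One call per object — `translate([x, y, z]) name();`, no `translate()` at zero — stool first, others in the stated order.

stool();
translate([-810, 0, 0]) picture_frame();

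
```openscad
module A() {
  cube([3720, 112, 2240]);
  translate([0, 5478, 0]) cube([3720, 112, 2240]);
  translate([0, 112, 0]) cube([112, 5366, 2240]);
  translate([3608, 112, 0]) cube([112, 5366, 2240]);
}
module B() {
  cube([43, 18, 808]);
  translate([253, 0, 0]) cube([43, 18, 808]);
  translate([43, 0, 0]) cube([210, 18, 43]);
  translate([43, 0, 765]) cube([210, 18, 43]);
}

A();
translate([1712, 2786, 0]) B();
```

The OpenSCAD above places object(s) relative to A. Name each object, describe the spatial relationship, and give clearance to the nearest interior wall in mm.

A is a house frame. B is a picture frame. The picture frame sits inside the house frame, centred. The clearance to the nearest interior wall is 1600 mm.

Clearances: x = 1600, y = 2674; minimum 1600 mm.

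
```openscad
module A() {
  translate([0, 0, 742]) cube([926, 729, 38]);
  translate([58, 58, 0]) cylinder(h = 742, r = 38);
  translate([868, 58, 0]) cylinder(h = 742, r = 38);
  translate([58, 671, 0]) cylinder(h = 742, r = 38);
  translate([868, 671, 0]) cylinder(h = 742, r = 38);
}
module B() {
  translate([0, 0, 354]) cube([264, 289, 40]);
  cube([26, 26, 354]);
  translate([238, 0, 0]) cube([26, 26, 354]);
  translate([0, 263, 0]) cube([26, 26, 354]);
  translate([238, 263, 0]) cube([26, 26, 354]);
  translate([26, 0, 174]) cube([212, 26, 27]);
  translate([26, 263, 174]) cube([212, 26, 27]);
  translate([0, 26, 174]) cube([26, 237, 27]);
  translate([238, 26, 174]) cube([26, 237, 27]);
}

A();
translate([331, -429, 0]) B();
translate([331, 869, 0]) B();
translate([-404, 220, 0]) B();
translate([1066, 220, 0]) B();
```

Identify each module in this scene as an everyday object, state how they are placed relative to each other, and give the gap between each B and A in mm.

Each stool's nearest face is 140 mm from the table's bounding box.

A is a table. B is a stool. Four stools sit around the table at the −y, +y, −x, +x sides. The gap between each stool and the table is 140 mm.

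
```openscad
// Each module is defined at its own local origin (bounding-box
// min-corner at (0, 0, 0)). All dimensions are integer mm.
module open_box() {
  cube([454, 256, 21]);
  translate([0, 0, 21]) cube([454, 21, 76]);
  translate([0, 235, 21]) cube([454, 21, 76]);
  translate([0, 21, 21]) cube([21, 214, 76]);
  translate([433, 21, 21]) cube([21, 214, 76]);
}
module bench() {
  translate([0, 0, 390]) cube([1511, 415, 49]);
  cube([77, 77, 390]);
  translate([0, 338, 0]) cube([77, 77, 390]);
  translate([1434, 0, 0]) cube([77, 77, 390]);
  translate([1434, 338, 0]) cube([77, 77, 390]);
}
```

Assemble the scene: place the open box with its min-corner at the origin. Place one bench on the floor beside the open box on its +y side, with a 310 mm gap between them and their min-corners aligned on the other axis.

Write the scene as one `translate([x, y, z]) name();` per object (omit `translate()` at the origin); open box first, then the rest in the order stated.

open_box();
translate([0, 566, 0]) bench();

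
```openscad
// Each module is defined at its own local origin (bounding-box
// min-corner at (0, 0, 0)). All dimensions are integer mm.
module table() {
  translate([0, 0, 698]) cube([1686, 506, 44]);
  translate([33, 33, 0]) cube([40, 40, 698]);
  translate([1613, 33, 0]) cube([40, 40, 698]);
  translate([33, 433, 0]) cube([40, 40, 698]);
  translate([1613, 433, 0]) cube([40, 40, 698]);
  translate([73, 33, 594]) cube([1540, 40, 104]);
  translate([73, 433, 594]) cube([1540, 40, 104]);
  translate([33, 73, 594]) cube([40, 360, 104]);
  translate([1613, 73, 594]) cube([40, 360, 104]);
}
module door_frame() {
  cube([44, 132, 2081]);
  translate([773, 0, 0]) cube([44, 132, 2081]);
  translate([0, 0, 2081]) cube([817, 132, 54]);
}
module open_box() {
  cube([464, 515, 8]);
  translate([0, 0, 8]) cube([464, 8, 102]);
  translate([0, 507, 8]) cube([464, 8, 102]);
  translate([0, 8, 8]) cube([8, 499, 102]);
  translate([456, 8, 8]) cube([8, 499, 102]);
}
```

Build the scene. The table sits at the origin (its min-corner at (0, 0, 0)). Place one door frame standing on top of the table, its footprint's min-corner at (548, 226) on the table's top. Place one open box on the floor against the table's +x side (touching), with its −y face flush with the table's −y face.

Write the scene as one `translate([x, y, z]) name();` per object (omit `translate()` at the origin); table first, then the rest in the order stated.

table();
translate([548, 226, 742]) door_frame();
translate([1686, 0, 0]) open_box();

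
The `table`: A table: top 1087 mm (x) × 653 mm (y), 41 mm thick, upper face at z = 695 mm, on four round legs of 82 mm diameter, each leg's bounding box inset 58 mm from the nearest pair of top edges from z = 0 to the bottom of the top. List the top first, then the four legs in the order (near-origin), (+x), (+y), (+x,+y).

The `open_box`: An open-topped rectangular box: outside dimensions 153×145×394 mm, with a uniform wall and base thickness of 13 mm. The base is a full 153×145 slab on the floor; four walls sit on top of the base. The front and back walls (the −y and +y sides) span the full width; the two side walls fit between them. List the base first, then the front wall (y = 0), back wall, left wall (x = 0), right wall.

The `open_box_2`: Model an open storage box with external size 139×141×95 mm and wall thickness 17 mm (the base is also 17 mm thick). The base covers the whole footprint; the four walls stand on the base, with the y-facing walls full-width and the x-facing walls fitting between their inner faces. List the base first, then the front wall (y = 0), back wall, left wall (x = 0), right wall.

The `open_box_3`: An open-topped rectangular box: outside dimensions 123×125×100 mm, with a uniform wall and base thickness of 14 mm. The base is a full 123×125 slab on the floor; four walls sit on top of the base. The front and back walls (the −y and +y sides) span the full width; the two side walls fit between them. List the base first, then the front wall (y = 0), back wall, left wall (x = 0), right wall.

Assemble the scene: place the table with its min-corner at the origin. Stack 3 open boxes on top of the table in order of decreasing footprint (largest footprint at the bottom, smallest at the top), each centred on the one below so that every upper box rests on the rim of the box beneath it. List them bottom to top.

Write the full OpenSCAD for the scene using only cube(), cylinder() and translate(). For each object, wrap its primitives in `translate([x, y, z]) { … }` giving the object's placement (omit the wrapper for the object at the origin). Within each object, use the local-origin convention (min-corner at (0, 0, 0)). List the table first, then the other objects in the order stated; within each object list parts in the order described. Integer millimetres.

translate([0, 0, 654]) cube([1087, 653, 41]);
translate([99, 99, 0]) cylinder(h = 654, r = 41);
translate([988, 99, 0]) cylinder(h = 654, r = 41);
translate([99, 554, 0]) cylinder(h = 654, r = 41);
translate([988, 554, 0]) cylinder(h = 654, r = 41);
translate([467, 254, 695]) {
  cube([153, 145, 13]);
  translate([0, 0, 13]) cube([153, 13, 381]);
  translate([0, 132, 13]) cube([153, 13, 381]);
  translate([0, 13, 13]) cube([13, 119, 381]);
  translate([140, 13, 13]) cube([13, 119, 381]);
}
translate([474, 256, 1089]) {
  cube([139, 141, 17]);
  translate([0, 0, 17]) cube([139, 17, 78]);
  translate([0, 124, 17]) cube([139, 17, 78]);
  translate([0, 17, 17]) cube([17, 107, 78]);
  translate([122, 17, 17]) cube([17, 107, 78]);
}
translate([482, 264, 1184]) {
  cube([123, 125, 14]);
  translate([0, 0, 14]) cube([123, 14, 86]);
  translate([0, 111, 14]) cube([123, 14, 86]);
  translate([0, 14, 14]) cube([14, 97, 86]);
  translate([109, 14, 14]) cube([14, 97, 86]);
}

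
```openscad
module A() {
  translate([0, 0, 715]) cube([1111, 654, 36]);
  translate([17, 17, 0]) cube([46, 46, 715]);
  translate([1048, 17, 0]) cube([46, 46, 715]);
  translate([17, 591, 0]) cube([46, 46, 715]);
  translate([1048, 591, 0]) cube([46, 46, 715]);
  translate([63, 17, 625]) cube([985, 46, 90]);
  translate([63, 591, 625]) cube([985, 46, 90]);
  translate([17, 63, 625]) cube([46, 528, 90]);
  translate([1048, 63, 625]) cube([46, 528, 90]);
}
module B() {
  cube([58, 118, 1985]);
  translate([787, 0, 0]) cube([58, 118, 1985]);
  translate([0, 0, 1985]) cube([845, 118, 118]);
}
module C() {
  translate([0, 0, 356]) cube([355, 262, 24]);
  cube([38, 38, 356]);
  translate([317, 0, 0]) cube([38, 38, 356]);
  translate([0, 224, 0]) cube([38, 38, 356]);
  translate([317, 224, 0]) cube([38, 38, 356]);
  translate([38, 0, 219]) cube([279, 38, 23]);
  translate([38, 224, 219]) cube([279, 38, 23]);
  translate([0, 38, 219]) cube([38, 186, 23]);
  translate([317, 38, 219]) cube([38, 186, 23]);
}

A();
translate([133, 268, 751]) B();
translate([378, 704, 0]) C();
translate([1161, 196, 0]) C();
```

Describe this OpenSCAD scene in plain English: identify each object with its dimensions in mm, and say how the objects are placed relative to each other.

A is a table with a 1111×654 mm rectangular top, 36 mm thick, top surface at z = 751 mm, supported by four 46×46 mm square legs, each inset 17 mm from the nearest pair of top edges, running from the floor. Four apron rails, 46 mm thick and 90 mm tall, run between adjacent legs with their top edges flush with the underside of the top and their outer faces flush with the legs' outer faces.

B is a door frame. The clear opening is 729 mm wide and 1985 mm high. Two 58 mm wide jambs, 118 mm deep, stand either side of the opening from the floor to the top of the opening. A 118 mm thick head sits across the top of both jambs, spanning the full outside width of the frame.

C is a four-legged stool. The seat is 355×262 mm, 24 mm thick, top at z = 380 mm. It stands on four square legs, each 38×38 mm in cross-section, from z = 0 to the seat underside, each flush with a corner of the seat. Four stretchers, 38 mm wide and 23 mm tall, connect adjacent legs with their undersides at z = 219 mm, each running between the inner faces of the legs it joins and aligned with the legs' outer faces on the other axis.

The door frame is on top of the table, centred. Two stools sit around the table at the +y, +x sides.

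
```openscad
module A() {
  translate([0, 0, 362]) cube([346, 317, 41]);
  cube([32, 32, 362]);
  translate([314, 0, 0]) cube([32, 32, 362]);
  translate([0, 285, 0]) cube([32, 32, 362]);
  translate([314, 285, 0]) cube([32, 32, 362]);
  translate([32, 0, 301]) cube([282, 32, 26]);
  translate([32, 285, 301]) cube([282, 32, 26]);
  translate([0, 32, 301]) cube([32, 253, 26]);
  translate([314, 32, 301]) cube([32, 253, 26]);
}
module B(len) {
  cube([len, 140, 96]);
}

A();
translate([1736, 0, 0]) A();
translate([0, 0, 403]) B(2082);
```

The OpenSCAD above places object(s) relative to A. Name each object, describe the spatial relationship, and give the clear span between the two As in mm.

Second stool starts at x = 1736; first ends at x = 346; clear span = 1736 − 346 = 1390 mm.

A is a stool. B is a beam. A beam spans the tops of two stools. The clear span between the two stools is 1390 mm.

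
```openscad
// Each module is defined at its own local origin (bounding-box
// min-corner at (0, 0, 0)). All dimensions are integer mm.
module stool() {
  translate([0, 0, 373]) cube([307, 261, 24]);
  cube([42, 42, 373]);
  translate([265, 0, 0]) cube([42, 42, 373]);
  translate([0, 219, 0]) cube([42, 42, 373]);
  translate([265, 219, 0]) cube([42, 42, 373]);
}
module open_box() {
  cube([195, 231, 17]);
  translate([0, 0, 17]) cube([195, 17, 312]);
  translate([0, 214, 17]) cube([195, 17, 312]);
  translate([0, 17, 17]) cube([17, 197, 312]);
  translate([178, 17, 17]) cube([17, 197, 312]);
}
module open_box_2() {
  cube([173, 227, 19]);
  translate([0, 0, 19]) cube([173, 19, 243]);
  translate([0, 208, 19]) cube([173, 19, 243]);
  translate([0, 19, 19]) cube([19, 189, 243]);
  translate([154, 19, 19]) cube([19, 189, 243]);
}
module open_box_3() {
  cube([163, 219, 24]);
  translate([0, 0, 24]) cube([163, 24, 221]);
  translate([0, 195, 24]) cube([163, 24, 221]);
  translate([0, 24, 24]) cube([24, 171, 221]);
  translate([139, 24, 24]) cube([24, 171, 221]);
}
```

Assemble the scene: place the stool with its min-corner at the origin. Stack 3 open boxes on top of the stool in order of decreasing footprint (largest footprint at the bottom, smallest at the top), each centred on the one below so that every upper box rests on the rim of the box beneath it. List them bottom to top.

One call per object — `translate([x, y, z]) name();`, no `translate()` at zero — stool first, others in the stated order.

stool();
translate([56, 15, 397]) open_box();
translate([67, 17, 726]) open_box_2();
translate([72, 21, 988]) open_box_3();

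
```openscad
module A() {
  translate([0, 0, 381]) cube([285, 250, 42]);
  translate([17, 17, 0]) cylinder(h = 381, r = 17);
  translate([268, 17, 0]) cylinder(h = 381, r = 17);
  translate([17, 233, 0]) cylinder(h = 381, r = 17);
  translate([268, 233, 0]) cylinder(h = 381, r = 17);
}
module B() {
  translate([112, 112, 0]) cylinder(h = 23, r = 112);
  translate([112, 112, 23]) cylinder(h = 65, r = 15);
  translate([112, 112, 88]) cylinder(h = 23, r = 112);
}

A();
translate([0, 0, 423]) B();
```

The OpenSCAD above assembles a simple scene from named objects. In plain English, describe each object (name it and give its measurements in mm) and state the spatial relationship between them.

A is a simple wooden stool: a rectangular seat 285 mm (x) by 250 mm (y), 42 mm thick, top face at z = 423 mm, on four round legs, each 34 mm in diameter. The legs rest on z = 0, each leg's axis is inset half a diameter from the nearest pair of seat edges (so the leg's bounding box is flush with the corner).

B is a spool: two coaxial disc flanges of radius 112 mm and thickness 23 mm, joined by a core cylinder of radius 15 mm and height 65 mm. The lower flange rests on z = 0 and the three cylinders share a vertical axis.

The spool is on top of the stool.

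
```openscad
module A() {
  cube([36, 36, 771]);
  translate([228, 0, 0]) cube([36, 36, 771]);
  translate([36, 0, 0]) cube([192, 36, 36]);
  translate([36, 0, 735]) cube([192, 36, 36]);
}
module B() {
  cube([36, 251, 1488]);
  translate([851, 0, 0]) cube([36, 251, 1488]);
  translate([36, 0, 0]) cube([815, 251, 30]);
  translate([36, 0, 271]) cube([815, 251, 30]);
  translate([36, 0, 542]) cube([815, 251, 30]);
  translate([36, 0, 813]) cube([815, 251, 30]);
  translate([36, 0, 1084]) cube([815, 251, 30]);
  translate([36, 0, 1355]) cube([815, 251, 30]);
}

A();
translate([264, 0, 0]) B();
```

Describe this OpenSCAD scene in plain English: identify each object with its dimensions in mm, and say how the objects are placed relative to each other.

A is a picture frame with a 192×699 mm rectangular opening (x by z) and a uniform 36 mm border on every side. Frame depth is 36 mm along y. It is built from two vertical stiles running the full outside height and two horizontal rails spanning the gap between the stiles.

B is a bookshelf 887 mm wide overall, 251 mm deep and 1488 mm tall. The two sides are 36 mm thick vertical panels. 6 horizontal shelves of 30 mm thickness span between the inner faces of the sides; the lowest shelf sits on the floor and shelves are stacked with a clear vertical gap of 241 mm between each pair.

The bookshelf is against the picture frame's +x side, with their −y faces flush.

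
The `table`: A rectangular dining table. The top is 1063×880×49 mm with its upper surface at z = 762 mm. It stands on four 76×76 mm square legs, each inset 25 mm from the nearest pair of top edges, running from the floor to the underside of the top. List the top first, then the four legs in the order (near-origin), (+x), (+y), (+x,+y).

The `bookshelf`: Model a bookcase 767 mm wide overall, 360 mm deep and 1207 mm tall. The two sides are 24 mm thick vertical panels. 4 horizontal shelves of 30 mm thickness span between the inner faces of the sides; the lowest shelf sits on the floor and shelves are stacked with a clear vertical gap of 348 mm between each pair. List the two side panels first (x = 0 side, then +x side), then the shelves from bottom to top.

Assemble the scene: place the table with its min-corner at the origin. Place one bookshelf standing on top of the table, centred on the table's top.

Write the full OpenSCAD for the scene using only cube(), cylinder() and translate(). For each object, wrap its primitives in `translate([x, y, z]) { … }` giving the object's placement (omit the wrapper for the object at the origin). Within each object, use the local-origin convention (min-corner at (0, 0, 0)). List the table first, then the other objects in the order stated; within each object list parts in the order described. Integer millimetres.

translate([0, 0, 713]) cube([1063, 880, 49]);
translate([25, 25, 0]) cube([76, 76, 713]);
translate([962, 25, 0]) cube([76, 76, 713]);
translate([25, 779, 0]) cube([76, 76, 713]);
translate([962, 779, 0]) cube([76, 76, 713]);
translate([148, 260, 762]) {
  cube([24, 360, 1207]);
  translate([743, 0, 0]) cube([24, 360, 1207]);
  translate([24, 0, 0]) cube([719, 360, 30]);
  translate([24, 0, 378]) cube([719, 360, 30]);
  translate([24, 0, 756]) cube([719, 360, 30]);
  translate([24, 0, 1134]) cube([719, 360, 30]);
}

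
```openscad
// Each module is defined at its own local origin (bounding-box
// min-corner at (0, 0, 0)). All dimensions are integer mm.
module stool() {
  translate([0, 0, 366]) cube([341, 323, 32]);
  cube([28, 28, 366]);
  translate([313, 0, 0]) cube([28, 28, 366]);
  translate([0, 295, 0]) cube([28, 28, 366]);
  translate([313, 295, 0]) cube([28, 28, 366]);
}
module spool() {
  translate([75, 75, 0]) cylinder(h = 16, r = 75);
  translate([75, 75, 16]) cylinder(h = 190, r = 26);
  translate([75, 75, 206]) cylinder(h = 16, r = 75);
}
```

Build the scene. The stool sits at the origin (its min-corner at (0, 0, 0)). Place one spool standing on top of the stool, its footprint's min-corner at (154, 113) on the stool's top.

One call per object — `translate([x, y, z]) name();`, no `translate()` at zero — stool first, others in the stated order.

stool();
translate([154, 113, 398]) spool();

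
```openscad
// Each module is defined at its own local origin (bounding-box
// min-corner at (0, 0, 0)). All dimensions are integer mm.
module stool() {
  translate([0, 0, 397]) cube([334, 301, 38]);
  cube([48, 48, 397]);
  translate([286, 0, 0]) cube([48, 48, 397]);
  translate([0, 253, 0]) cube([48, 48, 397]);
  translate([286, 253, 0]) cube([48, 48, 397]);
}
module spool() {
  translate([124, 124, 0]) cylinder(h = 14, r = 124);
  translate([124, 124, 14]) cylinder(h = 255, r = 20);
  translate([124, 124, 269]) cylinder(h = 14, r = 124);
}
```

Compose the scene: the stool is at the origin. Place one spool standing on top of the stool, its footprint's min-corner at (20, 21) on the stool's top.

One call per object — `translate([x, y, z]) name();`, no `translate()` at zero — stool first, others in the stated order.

stool();
translate([20, 21, 435]) spool();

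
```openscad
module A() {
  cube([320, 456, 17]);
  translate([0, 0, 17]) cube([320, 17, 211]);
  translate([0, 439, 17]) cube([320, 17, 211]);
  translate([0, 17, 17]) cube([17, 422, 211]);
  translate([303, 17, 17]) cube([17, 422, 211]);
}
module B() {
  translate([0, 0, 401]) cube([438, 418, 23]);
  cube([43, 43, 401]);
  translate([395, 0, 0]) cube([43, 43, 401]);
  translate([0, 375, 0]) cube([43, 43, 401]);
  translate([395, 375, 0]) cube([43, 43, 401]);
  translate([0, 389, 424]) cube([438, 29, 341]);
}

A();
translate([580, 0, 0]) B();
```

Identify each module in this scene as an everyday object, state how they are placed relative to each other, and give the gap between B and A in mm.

A is an open box. B is a chair. The chair is on the floor beside the open box on its +x side. The gap between the chair and the open box is 260 mm.

The chair's nearest face is 260 mm from the open box's +x face.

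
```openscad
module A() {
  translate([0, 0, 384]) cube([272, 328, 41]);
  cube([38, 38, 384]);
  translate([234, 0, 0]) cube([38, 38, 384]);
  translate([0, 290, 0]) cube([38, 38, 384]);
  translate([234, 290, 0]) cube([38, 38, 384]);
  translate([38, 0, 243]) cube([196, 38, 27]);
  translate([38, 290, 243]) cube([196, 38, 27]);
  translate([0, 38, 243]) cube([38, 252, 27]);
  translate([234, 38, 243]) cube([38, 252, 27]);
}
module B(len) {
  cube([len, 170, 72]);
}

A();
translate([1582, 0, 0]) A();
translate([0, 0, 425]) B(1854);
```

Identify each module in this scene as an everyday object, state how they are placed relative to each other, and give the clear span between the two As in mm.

A is a stool. B is a beam. A beam spans the tops of two stools. The clear span between the two stools is 1310 mm.

Second stool starts at x = 1582; first ends at x = 272; clear span = 1582 − 272 = 1310 mm.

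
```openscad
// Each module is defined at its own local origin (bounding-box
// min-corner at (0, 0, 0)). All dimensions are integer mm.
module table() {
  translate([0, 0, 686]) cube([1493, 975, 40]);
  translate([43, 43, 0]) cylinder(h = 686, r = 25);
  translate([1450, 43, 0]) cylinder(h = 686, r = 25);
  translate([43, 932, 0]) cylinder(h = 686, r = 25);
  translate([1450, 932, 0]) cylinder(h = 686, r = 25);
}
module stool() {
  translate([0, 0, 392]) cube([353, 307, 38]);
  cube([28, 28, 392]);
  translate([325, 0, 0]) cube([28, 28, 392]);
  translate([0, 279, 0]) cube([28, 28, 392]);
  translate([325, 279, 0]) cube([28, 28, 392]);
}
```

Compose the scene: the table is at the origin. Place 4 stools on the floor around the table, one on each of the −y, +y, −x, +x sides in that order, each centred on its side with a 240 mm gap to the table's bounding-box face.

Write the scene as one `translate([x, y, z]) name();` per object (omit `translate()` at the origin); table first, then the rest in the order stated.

table();
translate([570, -547, 0]) stool();
translate([570, 1215, 0]) stool();
translate([-593, 334, 0]) stool();
translate([1733, 334, 0]) stool();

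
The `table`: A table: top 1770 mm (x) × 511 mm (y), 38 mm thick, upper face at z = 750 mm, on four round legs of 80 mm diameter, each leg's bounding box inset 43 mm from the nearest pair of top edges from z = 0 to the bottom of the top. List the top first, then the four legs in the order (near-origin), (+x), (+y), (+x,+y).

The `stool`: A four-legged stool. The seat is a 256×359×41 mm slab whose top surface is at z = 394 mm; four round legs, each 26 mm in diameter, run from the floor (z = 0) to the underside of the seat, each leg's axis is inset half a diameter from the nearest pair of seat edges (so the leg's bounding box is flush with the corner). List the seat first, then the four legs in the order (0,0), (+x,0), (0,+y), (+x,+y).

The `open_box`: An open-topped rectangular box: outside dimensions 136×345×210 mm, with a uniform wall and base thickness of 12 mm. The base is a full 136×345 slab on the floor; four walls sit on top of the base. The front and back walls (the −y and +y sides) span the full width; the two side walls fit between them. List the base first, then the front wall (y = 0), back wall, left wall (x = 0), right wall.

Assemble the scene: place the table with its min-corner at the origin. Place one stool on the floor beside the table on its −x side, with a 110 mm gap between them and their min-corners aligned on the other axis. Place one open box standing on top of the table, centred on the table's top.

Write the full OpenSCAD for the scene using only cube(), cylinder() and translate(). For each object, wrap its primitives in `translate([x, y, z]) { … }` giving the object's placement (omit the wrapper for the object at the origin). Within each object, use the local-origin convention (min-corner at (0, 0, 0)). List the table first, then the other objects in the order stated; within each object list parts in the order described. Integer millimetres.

translate([0, 0, 712]) cube([1770, 511, 38]);
translate([83, 83, 0]) cylinder(h = 712, r = 40);
translate([1687, 83, 0]) cylinder(h = 712, r = 40);
translate([83, 428, 0]) cylinder(h = 712, r = 40);
translate([1687, 428, 0]) cylinder(h = 712, r = 40);
translate([-366, 0, 0]) {
  translate([0, 0, 353]) cube([256, 359, 41]);
  translate([13, 13, 0]) cylinder(h = 353, r = 13);
  translate([243, 13, 0]) cylinder(h = 353, r = 13);
  translate([13, 346, 0]) cylinder(h = 353, r = 13);
  translate([243, 346, 0]) cylinder(h = 353, r = 13);
}
translate([817, 83, 750]) {
  cube([136, 345, 12]);
  translate([0, 0, 12]) cube([136, 12, 198]);
  translate([0, 333, 12]) cube([136, 12, 198]);
  translate([0, 12, 12]) cube([12, 321, 198]);
  translate([124, 12, 12]) cube([12, 321, 198]);
}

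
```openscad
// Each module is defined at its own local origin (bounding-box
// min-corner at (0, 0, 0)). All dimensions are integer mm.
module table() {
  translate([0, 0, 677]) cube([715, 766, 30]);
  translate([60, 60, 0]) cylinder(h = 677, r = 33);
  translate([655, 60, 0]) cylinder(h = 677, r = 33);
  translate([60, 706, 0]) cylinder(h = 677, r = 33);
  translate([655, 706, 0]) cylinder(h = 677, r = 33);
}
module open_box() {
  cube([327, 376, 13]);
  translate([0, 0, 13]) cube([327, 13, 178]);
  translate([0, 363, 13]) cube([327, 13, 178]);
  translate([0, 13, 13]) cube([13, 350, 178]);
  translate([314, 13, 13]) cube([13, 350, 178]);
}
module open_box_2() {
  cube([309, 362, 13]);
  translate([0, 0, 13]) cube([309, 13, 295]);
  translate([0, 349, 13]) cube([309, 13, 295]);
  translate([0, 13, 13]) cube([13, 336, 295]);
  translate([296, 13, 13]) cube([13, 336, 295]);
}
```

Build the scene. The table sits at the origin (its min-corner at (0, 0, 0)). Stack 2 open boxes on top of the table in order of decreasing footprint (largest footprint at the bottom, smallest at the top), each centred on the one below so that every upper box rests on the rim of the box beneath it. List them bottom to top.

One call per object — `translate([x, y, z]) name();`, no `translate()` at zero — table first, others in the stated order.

table();
translate([194, 195, 707]) open_box();
translate([203, 202, 898]) open_box_2();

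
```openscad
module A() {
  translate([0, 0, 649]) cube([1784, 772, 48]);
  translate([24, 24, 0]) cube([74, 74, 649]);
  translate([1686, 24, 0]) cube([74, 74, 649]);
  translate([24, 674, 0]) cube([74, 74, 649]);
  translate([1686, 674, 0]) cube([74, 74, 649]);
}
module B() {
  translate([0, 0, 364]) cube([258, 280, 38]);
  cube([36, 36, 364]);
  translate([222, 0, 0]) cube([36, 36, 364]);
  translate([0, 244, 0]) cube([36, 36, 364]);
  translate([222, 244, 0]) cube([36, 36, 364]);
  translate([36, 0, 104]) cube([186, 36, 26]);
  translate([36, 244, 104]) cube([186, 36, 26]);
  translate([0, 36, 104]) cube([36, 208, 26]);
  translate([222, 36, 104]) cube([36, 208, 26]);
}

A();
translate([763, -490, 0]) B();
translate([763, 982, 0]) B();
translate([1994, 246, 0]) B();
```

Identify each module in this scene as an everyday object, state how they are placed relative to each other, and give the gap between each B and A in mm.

Each stool's nearest face is 210 mm from the table's bounding box.

A is a table. B is a stool. Three stools sit around the table at the −y, +y, +x sides. The gap between each stool and the table is 210 mm.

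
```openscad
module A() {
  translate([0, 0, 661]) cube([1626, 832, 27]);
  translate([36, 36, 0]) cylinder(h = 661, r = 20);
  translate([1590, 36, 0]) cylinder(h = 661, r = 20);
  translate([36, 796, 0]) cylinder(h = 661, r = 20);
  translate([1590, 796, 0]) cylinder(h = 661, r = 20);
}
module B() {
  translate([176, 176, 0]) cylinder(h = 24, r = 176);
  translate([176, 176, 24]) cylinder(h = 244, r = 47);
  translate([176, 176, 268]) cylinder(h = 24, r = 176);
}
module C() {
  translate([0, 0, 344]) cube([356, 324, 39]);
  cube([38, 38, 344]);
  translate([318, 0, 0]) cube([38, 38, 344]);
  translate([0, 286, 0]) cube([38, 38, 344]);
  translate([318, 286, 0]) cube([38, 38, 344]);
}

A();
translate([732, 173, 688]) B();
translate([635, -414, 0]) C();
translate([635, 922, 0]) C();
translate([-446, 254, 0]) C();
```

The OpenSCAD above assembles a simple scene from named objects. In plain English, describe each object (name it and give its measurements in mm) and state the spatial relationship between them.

A is a table: top 1626 mm (x) × 832 mm (y), 27 mm thick, upper face at z = 688 mm, on four round legs of 40 mm diameter, each leg's bounding box inset 16 mm from the nearest pair of top edges, running from z = 0 to the bottom of the top.

B is a spool: two coaxial disc flanges of radius 176 mm and thickness 24 mm, joined by a core cylinder of radius 47 mm and height 244 mm. The lower flange rests on z = 0 and the three cylinders share a vertical axis.

C is a four-legged stool. The seat is 356×324 mm, 39 mm thick, top at z = 383 mm. It stands on four square legs, each 38×38 mm in cross-section, from z = 0 to the seat underside, each flush with a corner of the seat.

The spool is on top of the table. Three stools sit around the table at the −y, +y, −x sides.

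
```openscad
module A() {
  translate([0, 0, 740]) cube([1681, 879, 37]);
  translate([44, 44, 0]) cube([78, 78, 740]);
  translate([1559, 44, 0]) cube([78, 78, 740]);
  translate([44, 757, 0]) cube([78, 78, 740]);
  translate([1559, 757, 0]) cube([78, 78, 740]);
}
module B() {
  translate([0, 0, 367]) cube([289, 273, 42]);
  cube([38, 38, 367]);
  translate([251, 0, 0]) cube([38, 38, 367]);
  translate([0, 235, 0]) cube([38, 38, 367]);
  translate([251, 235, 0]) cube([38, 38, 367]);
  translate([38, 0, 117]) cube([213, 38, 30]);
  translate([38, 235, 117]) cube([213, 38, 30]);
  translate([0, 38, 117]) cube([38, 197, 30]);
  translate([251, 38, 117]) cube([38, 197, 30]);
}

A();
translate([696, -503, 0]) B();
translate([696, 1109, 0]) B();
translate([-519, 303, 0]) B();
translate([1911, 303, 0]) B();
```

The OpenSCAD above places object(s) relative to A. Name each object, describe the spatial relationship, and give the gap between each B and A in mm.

A is a table. B is a stool. Four stools sit around the table at the −y, +y, −x, +x sides. The gap between each stool and the table is 230 mm.

Each stool's nearest face is 230 mm from the table's bounding box.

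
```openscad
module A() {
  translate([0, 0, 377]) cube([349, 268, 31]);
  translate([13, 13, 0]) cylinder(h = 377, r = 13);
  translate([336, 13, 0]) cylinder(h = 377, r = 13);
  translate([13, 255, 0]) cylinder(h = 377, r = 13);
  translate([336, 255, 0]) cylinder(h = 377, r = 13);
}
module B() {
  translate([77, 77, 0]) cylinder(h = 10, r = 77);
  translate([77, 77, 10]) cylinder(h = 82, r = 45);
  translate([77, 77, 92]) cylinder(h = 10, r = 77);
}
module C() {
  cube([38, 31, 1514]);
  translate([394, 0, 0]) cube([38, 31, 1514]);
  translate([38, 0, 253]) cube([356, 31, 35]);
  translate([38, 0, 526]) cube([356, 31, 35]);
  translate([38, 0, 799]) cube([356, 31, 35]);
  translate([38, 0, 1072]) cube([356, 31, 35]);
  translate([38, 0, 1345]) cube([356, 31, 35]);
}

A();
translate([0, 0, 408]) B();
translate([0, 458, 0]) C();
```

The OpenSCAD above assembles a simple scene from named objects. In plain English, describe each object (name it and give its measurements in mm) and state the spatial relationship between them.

A is a four-legged stool. The seat is 349×268 mm, 31 mm thick, top at z = 408 mm. It stands on four round legs, each 26 mm in diameter, from z = 0 to the seat underside, each leg's axis is inset half a diameter from the nearest pair of seat edges (so the leg's bounding box is flush with the corner).

B is a spool: two coaxial disc flanges of radius 77 mm and thickness 10 mm, joined by a core cylinder of radius 45 mm and height 82 mm. The lower flange rests on z = 0 and the three cylinders share a vertical axis.

C is a straight ladder. Two 38×31 mm vertical rails, 1514 mm tall, stand 432 mm apart (outside-to-outside) with their front faces coplanar on the −y side. 5 rungs, each 31 mm deep and 35 mm tall, span between the inner faces of the rails, front faces flush with the rails. The lowest rung's underside is at z = 253 mm and rungs are spaced 273 mm apart (underside to underside).

The spool is on top of the stool. The ladder is on the floor beside the stool on its +y side.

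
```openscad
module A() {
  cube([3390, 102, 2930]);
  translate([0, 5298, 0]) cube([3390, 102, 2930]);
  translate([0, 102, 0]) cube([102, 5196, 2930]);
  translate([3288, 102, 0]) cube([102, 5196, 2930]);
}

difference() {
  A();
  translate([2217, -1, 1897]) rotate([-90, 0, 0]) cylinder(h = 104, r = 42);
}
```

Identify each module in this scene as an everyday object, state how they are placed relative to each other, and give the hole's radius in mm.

A is a house frame. The house frame has a circular hole through its front wall. The hole's radius is 42 mm.

The subtracted cylinder has r = 42 mm.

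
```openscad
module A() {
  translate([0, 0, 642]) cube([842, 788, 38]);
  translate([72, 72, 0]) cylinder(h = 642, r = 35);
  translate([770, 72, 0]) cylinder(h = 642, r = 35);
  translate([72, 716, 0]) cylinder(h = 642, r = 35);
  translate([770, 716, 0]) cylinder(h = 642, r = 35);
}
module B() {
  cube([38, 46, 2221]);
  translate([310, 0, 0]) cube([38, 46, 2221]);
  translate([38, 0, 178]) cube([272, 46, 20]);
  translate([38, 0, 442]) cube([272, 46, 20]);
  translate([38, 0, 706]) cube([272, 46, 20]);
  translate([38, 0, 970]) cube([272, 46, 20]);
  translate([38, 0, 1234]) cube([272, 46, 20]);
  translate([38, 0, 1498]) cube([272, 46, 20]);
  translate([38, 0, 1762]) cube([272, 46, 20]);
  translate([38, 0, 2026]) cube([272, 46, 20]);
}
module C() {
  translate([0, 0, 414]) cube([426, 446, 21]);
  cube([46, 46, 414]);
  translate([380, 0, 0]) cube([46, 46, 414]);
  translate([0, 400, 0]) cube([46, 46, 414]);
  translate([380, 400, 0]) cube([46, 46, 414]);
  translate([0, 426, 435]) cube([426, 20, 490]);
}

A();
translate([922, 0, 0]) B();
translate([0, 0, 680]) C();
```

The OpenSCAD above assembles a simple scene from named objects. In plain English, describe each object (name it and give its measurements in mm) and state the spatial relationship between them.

A is a rectangular dining table. The top is 842×788×38 mm with its upper surface at z = 680 mm. It stands on four round legs of 70 mm diameter, each leg's bounding box inset 37 mm from the nearest pair of top edges, running from the floor to the underside of the top.

B is a wooden ladder with two side rails of 38×46 mm section and 2221 mm height, set 348 mm apart overall. Between them run 8 rectangular rungs (46 mm deep, 20 mm thick), front faces flush with the rails' −y face. The bottom of the first rung is 178 mm above the floor and each subsequent rung is 264 mm higher than the one below.

C is a chair: 426×446 mm seat, 21 mm thick, top at z = 435 mm, on four 46 mm square corner legs flush with the seat edges. A 20 mm thick backrest slab spans the full seat width, extending 490 mm above the seat top, its back face flush with the seat's +y edge.

The ladder is on the floor beside the table on its +x side. The chair is on top of the table.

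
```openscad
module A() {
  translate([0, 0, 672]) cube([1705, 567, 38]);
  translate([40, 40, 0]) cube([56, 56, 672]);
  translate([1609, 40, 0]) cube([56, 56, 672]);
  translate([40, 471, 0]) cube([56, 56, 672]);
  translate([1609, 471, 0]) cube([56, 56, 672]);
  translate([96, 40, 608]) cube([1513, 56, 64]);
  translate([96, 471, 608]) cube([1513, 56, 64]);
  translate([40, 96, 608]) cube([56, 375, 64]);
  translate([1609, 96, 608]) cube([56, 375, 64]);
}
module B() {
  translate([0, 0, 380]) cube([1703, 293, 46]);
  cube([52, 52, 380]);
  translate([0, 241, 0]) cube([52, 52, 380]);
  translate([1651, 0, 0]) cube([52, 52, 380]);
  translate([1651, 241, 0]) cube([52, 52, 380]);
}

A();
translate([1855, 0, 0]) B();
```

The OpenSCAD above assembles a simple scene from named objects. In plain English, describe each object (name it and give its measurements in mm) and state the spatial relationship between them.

A is a table with a 1705×567 mm rectangular top, 38 mm thick, top surface at z = 710 mm, supported by four 56×56 mm square legs, each inset 40 mm from the nearest pair of top edges, running from the floor. Four apron rails, 56 mm thick and 64 mm tall, run between adjacent legs with their top edges flush with the underside of the top and their outer faces flush with the legs' outer faces.

B is a bench: a 1703×293 mm seat slab, 46 mm thick, top at z = 426 mm, on four 52×52 mm square legs flush with the seat corners and standing on z = 0.

The bench is on the floor beside the table on its +x side.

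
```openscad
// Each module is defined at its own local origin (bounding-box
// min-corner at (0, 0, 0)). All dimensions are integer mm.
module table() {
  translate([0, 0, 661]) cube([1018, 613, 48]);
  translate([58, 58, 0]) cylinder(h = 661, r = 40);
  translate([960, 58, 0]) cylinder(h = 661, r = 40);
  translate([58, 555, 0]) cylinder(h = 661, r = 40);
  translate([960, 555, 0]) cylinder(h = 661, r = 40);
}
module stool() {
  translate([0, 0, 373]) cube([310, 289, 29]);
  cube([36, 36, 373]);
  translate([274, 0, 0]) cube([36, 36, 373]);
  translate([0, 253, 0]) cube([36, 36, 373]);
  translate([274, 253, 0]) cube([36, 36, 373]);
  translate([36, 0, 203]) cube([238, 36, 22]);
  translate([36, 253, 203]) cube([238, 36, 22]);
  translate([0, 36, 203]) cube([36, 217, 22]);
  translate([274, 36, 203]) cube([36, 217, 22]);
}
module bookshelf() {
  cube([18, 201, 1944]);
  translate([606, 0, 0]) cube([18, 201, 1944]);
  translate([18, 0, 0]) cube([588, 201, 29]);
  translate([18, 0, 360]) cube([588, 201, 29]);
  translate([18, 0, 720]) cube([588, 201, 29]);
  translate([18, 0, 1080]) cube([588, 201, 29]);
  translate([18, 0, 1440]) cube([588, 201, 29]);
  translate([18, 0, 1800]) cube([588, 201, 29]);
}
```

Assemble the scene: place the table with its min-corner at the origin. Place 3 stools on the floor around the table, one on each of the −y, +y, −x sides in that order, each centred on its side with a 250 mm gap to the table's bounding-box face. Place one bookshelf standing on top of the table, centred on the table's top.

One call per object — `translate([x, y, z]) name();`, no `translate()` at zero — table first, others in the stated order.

table();
translate([354, -539, 0]) stool();
translate([354, 863, 0]) stool();
translate([-560, 162, 0]) stool();
translate([197, 206, 709]) bookshelf();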